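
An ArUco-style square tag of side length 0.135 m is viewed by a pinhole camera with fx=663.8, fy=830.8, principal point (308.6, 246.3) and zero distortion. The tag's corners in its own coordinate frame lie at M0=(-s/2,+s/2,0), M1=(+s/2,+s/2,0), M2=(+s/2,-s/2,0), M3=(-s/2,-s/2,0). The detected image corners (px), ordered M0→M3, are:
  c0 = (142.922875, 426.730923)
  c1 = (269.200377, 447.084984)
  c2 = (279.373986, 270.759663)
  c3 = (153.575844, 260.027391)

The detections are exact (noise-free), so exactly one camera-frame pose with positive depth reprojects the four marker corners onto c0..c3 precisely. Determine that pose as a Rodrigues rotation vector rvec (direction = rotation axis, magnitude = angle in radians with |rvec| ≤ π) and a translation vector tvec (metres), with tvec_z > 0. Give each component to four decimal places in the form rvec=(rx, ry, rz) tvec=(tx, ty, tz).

rvec=(-0.0500, 0.2708, 0.0644) tvec=(-0.0978, 0.0823, 0.6556)

Intrinsics K: fx=663.8, fy=830.8, cx=308.6, cy=246.3
Marker side s = 0.135 m; corners in marker frame (Z=0):
  M0 = (-0.0675, +0.0675, 0)
  M1 = (+0.0675, +0.0675, 0)
  M2 = (+0.0675, -0.0675, 0)
  M3 = (-0.0675, -0.0675, 0)
Detected image corners:
  c0 = (142.922875, 426.730923) px
  c1 = (269.200377, 447.084984) px
  c2 = (279.373986, 270.759663) px
  c3 = (153.575844, 260.027391) px
Planar DLT: solve 8×8 A·h = b for H (H[2,2]=1):
  H  [+847.00173 -90.29186 +209.54634]
  H  [-28.96044 +1247.70549 +350.57657]
  H  [-0.40993 -0.06204 +1.00000]
B = K⁻¹H; ‖b₁‖=1.525241, ‖b₂‖=1.525241; λ = 2/(‖b₁‖+‖b₂‖) = 0.655634, sign → tz>0 ⇒ λ=+0.655634
r₁ = λ·B[:,0] = (+0.96153,+0.05682,-0.26876); r₂ = λ·B[:,1] = (-0.07027,+0.99670,-0.04068)
r₃ = r₁×r₂ = (+0.26556,+0.05800,+0.96235); SVD([r₁ r₂ r₃]) → R = UVᵀ:
  R  [+0.96153 -0.07027 +0.26556]
  R  [+0.05682 +0.99670 +0.05800]
  R  [-0.26876 -0.04068 +0.96235]
t = (-0.09784, +0.08229, +0.65563) m
tr R = 2.920575; θ = arccos((tr R − 1)/2) = 0.282765 rad = 16.201°
axis k = ((R−Rᵀ)₃₂, (R−Rᵀ)₁₃, (R−Rᵀ)₂₁) / (2 sinθ) = (-0.176826, +0.957528, +0.227757)
rvec = θ·k = (-0.050000, +0.270756, +0.064402)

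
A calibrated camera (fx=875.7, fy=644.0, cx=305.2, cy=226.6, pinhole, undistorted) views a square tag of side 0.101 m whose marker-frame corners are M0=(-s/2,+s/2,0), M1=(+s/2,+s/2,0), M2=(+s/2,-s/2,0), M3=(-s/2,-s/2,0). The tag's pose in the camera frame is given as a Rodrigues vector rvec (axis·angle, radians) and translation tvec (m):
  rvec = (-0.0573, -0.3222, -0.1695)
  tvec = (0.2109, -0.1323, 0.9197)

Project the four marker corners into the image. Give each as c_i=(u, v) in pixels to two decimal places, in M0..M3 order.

c0=(472.69, 173.28) c1=(555.36, 164.22) c2=(538.08, 96.12) c3=(455.06, 102.72)

Intrinsics K: fx=875.7, fy=644.0, cx=305.2, cy=226.6
Marker side s = 0.101 m; corners in marker frame (Z=0):
  M0 = (-0.0505, +0.0505, 0)
  M1 = (+0.0505, +0.0505, 0)
  M2 = (+0.0505, -0.0505, 0)
  M3 = (-0.0505, -0.0505, 0)
rvec = (-0.0573, -0.3222, -0.1695), |rvec| = θ = 0.36855 rad = 21.116°
Rodrigues: sinθ=0.36026, 1−cosθ=0.06715; R = I + sinθ·[k]× + (1−cosθ)·[k]×²:
    [+0.93448 +0.17482 -0.31015]
    [-0.15656 +0.98417 +0.08301]
    [+0.31976 -0.02901 +0.94706]
t = (0.2109, -0.1323, 0.9197) m
M0: Pc = R·M0+t = (+0.17254, -0.07469, +0.90209); u = 875.7·(+0.17254)/0.90209 + 305.2 = 472.6903, v = 644.0·(-0.07469)/0.90209 + 226.6 = 173.2768
M1: Pc = R·M1+t = (+0.26692, -0.09051, +0.93438); u = 875.7·(+0.26692)/0.93438 + 305.2 = 555.3557, v = 644.0·(-0.09051)/0.93438 + 226.6 = 164.2213
M2: Pc = R·M2+t = (+0.24926, -0.18991, +0.93731); u = 875.7·(+0.24926)/0.93731 + 305.2 = 538.0779, v = 644.0·(-0.18991)/0.93731 + 226.6 = 96.1204
M3: Pc = R·M3+t = (+0.15488, -0.17409, +0.90502); u = 875.7·(+0.15488)/0.90502 + 305.2 = 455.0635, v = 644.0·(-0.17409)/0.90502 + 226.6 = 102.7164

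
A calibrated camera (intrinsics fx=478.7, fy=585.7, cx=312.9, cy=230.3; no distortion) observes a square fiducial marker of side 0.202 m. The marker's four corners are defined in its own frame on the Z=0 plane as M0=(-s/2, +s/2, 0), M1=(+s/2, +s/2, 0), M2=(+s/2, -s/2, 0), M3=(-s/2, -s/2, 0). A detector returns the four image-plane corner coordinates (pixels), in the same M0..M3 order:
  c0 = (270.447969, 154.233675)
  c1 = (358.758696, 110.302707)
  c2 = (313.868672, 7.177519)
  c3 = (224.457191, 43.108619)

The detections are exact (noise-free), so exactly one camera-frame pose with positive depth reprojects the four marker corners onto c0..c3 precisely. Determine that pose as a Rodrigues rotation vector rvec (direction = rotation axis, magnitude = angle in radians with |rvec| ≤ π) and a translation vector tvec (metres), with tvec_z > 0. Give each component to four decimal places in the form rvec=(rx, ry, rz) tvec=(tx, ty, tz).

Intrinsics K: fx=478.7, fy=585.7, cx=312.9, cy=230.3
Marker side s = 0.202 m; corners in marker frame (Z=0):
  M0 = (-0.1010, +0.1010, 0)
  M1 = (+0.1010, +0.1010, 0)
  M2 = (+0.1010, -0.1010, 0)
  M3 = (-0.1010, -0.1010, 0)
Detected image corners:
  c0 = (270.447969, 154.233675) px
  c1 = (358.758696, 110.302707) px
  c2 = (313.868672, 7.177519) px
  c3 = (224.457191, 43.108619) px
Planar DLT: solve 8×8 A·h = b for H (H[2,2]=1):
  H  [+536.17127 +193.54976 +293.11651]
  H  [-171.51421 +521.21978 +77.46043]
  H  [+0.32970 -0.10728 +1.00000]
B = K⁻¹H; ‖b₁‖=1.051379, ‖b₂‖=1.051379; λ = 2/(‖b₁‖+‖b₂‖) = 0.951132, sign → tz>0 ⇒ λ=+0.951132
r₁ = λ·B[:,0] = (+0.86034,-0.40183,+0.31359); r₂ = λ·B[:,1] = (+0.45126,+0.88654,-0.10203)
r₃ = r₁×r₂ = (-0.23701,+0.22930,+0.94406); SVD([r₁ r₂ r₃]) → R = UVᵀ:
  R  [+0.86034 +0.45126 -0.23701]
  R  [-0.40183 +0.88654 +0.22930]
  R  [+0.31359 -0.10203 +0.94406]
t = (-0.03931, -0.24820, +0.95113) m
tr R = 2.690944; θ = arccos((tr R − 1)/2) = 0.563348 rad = 32.277°
axis k = ((R−Rᵀ)₃₂, (R−Rᵀ)₁₃, (R−Rᵀ)₂₁) / (2 sinθ) = (-0.310221, -0.515529, -0.798744)
rvec = θ·k = (-0.174763, -0.290422, -0.449971)

rvec=(-0.1748, -0.2904, -0.4500) tvec=(-0.0393, -0.2482, 0.9511)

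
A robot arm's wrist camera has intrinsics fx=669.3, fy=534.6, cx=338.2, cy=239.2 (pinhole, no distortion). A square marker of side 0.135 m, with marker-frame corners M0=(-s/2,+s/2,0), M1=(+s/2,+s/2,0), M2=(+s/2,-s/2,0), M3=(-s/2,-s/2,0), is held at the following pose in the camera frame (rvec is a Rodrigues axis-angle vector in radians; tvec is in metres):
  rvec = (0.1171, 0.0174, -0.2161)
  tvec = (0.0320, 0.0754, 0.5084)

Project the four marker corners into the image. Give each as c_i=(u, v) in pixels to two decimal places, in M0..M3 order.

c0=(313.12, 399.38) c1=(484.57, 370.75) c2=(450.15, 234.44) c3=(273.72, 265.04)

Intrinsics K: fx=669.3, fy=534.6, cx=338.2, cy=239.2
Marker side s = 0.135 m; corners in marker frame (Z=0):
  M0 = (-0.0675, +0.0675, 0)
  M1 = (+0.0675, +0.0675, 0)
  M2 = (+0.0675, -0.0675, 0)
  M3 = (-0.0675, -0.0675, 0)
rvec = (0.1171, 0.0174, -0.2161), |rvec| = θ = 0.24640 rad = 14.118°
Rodrigues: sinθ=0.24392, 1−cosθ=0.03020; R = I + sinθ·[k]× + (1−cosθ)·[k]×²:
    [+0.97662 +0.21493 +0.00464]
    [-0.21291 +0.96995 -0.11779]
    [-0.02981 +0.11405 +0.99303]
t = (0.0320, 0.0754, 0.5084) m
M0: Pc = R·M0+t = (-0.01941, +0.15524, +0.51811); u = 669.3·(-0.01941)/0.51811 + 338.2 = 313.1212, v = 534.6·(+0.15524)/0.51811 + 239.2 = 399.3833
M1: Pc = R·M1+t = (+0.11243, +0.12650, +0.51409); u = 669.3·(+0.11243)/0.51409 + 338.2 = 484.5748, v = 534.6·(+0.12650)/0.51409 + 239.2 = 370.7481
M2: Pc = R·M2+t = (+0.08341, -0.00444, +0.49869); u = 669.3·(+0.08341)/0.49869 + 338.2 = 450.1510, v = 534.6·(-0.00444)/0.49869 + 239.2 = 234.4375
M3: Pc = R·M3+t = (-0.04843, +0.02430, +0.50271); u = 669.3·(-0.04843)/0.50271 + 338.2 = 273.7220, v = 534.6·(+0.02430)/0.50271 + 239.2 = 265.0410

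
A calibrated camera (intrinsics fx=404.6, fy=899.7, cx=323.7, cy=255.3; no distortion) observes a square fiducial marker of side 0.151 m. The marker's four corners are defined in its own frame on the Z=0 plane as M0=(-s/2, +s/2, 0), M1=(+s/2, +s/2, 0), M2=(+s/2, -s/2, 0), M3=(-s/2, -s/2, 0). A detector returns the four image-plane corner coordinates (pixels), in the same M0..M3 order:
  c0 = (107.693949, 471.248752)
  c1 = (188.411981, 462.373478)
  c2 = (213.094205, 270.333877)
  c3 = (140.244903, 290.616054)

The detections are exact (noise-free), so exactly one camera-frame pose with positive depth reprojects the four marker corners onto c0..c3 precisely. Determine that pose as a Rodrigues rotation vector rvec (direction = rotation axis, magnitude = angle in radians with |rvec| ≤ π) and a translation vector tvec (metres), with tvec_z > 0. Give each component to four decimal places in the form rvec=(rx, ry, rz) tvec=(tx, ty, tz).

rvec=(-0.6051, 0.3405, -0.0150) tvec=(-0.2620, 0.0820, 0.6553)

Intrinsics K: fx=404.6, fy=899.7, cx=323.7, cy=255.3
Marker side s = 0.151 m; corners in marker frame (Z=0):
  M0 = (-0.0755, +0.0755, 0)
  M1 = (+0.0755, +0.0755, 0)
  M2 = (+0.0755, -0.0755, 0)
  M3 = (-0.0755, -0.0755, 0)
Detected image corners:
  c0 = (107.693949, 471.248752) px
  c1 = (188.411981, 462.373478) px
  c2 = (213.094205, 270.333877) px
  c3 = (140.244903, 290.616054) px
Planar DLT: solve 8×8 A·h = b for H (H[2,2]=1):
  H  [+430.14000 -329.21053 +161.91562]
  H  [-275.44886 +913.32054 +367.89095]
  H  [-0.47228 -0.85468 +1.00000]
B = K⁻¹H; ‖b₁‖=1.526131, ‖b₂‖=1.526131; λ = 2/(‖b₁‖+‖b₂‖) = 0.655252, sign → tz>0 ⇒ λ=+0.655252
r₁ = λ·B[:,0] = (+0.94420,-0.11280,-0.30946); r₂ = λ·B[:,1] = (-0.08510,+0.82409,-0.56003)
r₃ = r₁×r₂ = (+0.31819,+0.55512,+0.76850); SVD([r₁ r₂ r₃]) → R = UVᵀ:
  R  [+0.94420 -0.08510 +0.31819]
  R  [-0.11280 +0.82409 +0.55512]
  R  [-0.30946 -0.56003 +0.76850]
t = (-0.26201, +0.08200, +0.65525) m
tr R = 2.536788; θ = arccos((tr R − 1)/2) = 0.694468 rad = 39.790°
axis k = ((R−Rᵀ)₃₂, (R−Rᵀ)₁₃, (R−Rᵀ)₂₁) / (2 sinθ) = (-0.871244, +0.490373, -0.021636)
rvec = θ·k = (-0.605051, +0.340548, -0.015025)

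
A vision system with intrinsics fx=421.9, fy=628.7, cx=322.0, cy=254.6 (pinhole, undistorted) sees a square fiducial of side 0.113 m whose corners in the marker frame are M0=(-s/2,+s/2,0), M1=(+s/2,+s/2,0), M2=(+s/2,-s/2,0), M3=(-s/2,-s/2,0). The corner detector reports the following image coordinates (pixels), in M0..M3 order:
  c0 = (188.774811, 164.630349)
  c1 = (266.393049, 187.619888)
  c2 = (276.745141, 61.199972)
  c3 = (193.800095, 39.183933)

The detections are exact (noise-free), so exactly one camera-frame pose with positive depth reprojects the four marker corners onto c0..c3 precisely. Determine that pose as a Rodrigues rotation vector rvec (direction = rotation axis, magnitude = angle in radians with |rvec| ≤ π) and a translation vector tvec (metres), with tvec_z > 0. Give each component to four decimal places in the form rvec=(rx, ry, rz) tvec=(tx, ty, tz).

Intrinsics K: fx=421.9, fy=628.7, cx=322.0, cy=254.6
Marker side s = 0.113 m; corners in marker frame (Z=0):
  M0 = (-0.0565, +0.0565, 0)
  M1 = (+0.0565, +0.0565, 0)
  M2 = (+0.0565, -0.0565, 0)
  M3 = (-0.0565, -0.0565, 0)
Detected image corners:
  c0 = (188.774811, 164.630349) px
  c1 = (266.393049, 187.619888) px
  c2 = (276.745141, 61.199972) px
  c3 = (193.800095, 39.183933) px
Planar DLT: solve 8×8 A·h = b for H (H[2,2]=1):
  H  [+670.25776 +64.29872 +230.91778]
  H  [+179.99466 +1179.00906 +115.08110]
  H  [-0.17042 +0.57086 +1.00000]
B = K⁻¹H; ‖b₁‖=1.763325, ‖b₂‖=1.763325; λ = 2/(‖b₁‖+‖b₂‖) = 0.567111, sign → tz>0 ⇒ λ=+0.567111
r₁ = λ·B[:,0] = (+0.97471,+0.20150,-0.09664); r₂ = λ·B[:,1] = (-0.16065,+0.93241,+0.32374)
r₃ = r₁×r₂ = (+0.15535,-0.30003,+0.94120); SVD([r₁ r₂ r₃]) → R = UVᵀ:
  R  [+0.97471 -0.16065 +0.15535]
  R  [+0.20150 +0.93241 -0.30003]
  R  [-0.09664 +0.32374 +0.94120]
t = (-0.12243, -0.12585, +0.56711) m
tr R = 2.848313; θ = arccos((tr R − 1)/2) = 0.391975 rad = 22.459°
axis k = ((R−Rᵀ)₃₂, (R−Rᵀ)₁₃, (R−Rᵀ)₂₁) / (2 sinθ) = (+0.816419, +0.329817, +0.474005)
rvec = θ·k = (+0.320016, +0.129280, +0.185798)

rvec=(0.3200, 0.1293, 0.1858) tvec=(-0.1224, -0.1259, 0.5671)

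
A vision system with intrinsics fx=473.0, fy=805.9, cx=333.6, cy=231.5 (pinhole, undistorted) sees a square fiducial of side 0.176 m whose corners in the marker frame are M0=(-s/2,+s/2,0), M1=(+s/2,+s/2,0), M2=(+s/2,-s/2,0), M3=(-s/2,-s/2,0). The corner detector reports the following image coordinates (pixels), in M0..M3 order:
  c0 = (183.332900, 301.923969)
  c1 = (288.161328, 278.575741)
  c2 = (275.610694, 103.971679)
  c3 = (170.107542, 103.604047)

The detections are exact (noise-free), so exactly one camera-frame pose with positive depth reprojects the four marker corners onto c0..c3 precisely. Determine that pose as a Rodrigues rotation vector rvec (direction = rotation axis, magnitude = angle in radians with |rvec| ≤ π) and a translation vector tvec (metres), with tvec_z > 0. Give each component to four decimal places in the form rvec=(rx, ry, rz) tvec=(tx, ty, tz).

Intrinsics K: fx=473.0, fy=805.9, cx=333.6, cy=231.5
Marker side s = 0.176 m; corners in marker frame (Z=0):
  M0 = (-0.0880, +0.0880, 0)
  M1 = (+0.0880, +0.0880, 0)
  M2 = (+0.0880, -0.0880, 0)
  M3 = (-0.0880, -0.0880, 0)
Detected image corners:
  c0 = (183.332900, 301.923969) px
  c1 = (288.161328, 278.575741) px
  c2 = (275.610694, 103.971679) px
  c3 = (170.107542, 103.604047) px
Planar DLT: solve 8×8 A·h = b for H (H[2,2]=1):
  H  [+762.51974 +61.24683 +232.60302]
  H  [+76.77121 +1044.98800 +196.23080]
  H  [+0.71948 -0.05172 +1.00000]
B = K⁻¹H; ‖b₁‖=1.322998, ‖b₂‖=1.322998; λ = 2/(‖b₁‖+‖b₂‖) = 0.755859, sign → tz>0 ⇒ λ=+0.755859
r₁ = λ·B[:,0] = (+0.83496,-0.08421,+0.54382); r₂ = λ·B[:,1] = (+0.12544,+0.99133,-0.03909)
r₃ = r₁×r₂ = (-0.53582,+0.10086,+0.83829); SVD([r₁ r₂ r₃]) → R = UVᵀ:
  R  [+0.83496 +0.12544 -0.53582]
  R  [-0.08421 +0.99133 +0.10086]
  R  [+0.54382 -0.03909 +0.83829]
t = (-0.16139, -0.03308, +0.75586) m
tr R = 2.664584; θ = arccos((tr R − 1)/2) = 0.587567 rad = 33.665°
axis k = ((R−Rᵀ)₃₂, (R−Rᵀ)₁₃, (R−Rᵀ)₂₁) / (2 sinθ) = (-0.126232, -0.973809, -0.189105)
rvec = θ·k = (-0.074170, -0.572178, -0.111112)

rvec=(-0.0742, -0.5722, -0.1111) tvec=(-0.1614, -0.0331, 0.7559)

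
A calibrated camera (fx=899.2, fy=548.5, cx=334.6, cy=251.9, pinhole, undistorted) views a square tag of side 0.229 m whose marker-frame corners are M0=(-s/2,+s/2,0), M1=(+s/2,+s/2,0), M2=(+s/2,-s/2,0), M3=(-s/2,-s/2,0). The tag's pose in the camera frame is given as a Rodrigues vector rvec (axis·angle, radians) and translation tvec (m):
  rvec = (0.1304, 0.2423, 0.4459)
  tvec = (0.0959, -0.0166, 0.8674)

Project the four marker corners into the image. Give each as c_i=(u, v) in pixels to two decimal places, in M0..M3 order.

c0=(284.09, 273.16) c1=(489.59, 338.41) c2=(599.79, 206.29) c3=(378.81, 145.05)

Intrinsics K: fx=899.2, fy=548.5, cx=334.6, cy=251.9
Marker side s = 0.229 m; corners in marker frame (Z=0):
  M0 = (-0.1145, +0.1145, 0)
  M1 = (+0.1145, +0.1145, 0)
  M2 = (+0.1145, -0.1145, 0)
  M3 = (-0.1145, -0.1145, 0)
rvec = (0.1304, 0.2423, 0.4459), |rvec| = θ = 0.52397 rad = 30.021°
Rodrigues: sinθ=0.50032, 1−cosθ=0.13416; R = I + sinθ·[k]× + (1−cosθ)·[k]×²:
    [+0.87415 -0.41034 +0.25978]
    [+0.44122 +0.89453 -0.07172]
    [-0.20295 +0.17731 +0.96300]
t = (0.0959, -0.0166, 0.8674) m
M0: Pc = R·M0+t = (-0.05117, +0.03530, +0.91094); u = 899.2·(-0.05117)/0.91094 + 334.6 = 284.0858, v = 548.5·(+0.03530)/0.91094 + 251.9 = 273.1578
M1: Pc = R·M1+t = (+0.14901, +0.13634, +0.86446); u = 899.2·(+0.14901)/0.86446 + 334.6 = 489.5943, v = 548.5·(+0.13634)/0.86446 + 251.9 = 338.4092
M2: Pc = R·M2+t = (+0.24297, -0.06850, +0.82386); u = 899.2·(+0.24297)/0.82386 + 334.6 = 599.7931, v = 548.5·(-0.06850)/0.82386 + 251.9 = 206.2918
M3: Pc = R·M3+t = (+0.04279, -0.16954, +0.87034); u = 899.2·(+0.04279)/0.87034 + 334.6 = 378.8123, v = 548.5·(-0.16954)/0.87034 + 251.9 = 145.0512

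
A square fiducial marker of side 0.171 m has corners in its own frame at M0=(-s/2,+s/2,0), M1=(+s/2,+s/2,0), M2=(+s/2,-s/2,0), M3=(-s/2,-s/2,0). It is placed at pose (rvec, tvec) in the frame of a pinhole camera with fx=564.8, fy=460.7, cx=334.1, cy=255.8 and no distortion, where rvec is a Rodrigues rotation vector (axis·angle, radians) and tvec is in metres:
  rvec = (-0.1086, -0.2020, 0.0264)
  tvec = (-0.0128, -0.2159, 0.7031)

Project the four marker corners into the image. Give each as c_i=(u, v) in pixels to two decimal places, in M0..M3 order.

c0=(252.44, 164.50) c1=(389.44, 172.98) c2=(390.03, 67.80) c3=(256.77, 54.41)

Intrinsics K: fx=564.8, fy=460.7, cx=334.1, cy=255.8
Marker side s = 0.171 m; corners in marker frame (Z=0):
  M0 = (-0.0855, +0.0855, 0)
  M1 = (+0.0855, +0.0855, 0)
  M2 = (+0.0855, -0.0855, 0)
  M3 = (-0.0855, -0.0855, 0)
rvec = (-0.1086, -0.2020, 0.0264), |rvec| = θ = 0.23086 rad = 13.227°
Rodrigues: sinθ=0.22881, 1−cosθ=0.02653; R = I + sinθ·[k]× + (1−cosθ)·[k]×²:
    [+0.97934 -0.01525 -0.20164]
    [+0.03709 +0.99378 +0.10498]
    [+0.19878 -0.11029 +0.97382]
t = (-0.0128, -0.2159, 0.7031) m
M0: Pc = R·M0+t = (-0.09784, -0.13410, +0.67667); u = 564.8·(-0.09784)/0.67667 + 334.1 = 252.4381, v = 460.7·(-0.13410)/0.67667 + 255.8 = 164.4990
M1: Pc = R·M1+t = (+0.06963, -0.12776, +0.71067); u = 564.8·(+0.06963)/0.71067 + 334.1 = 389.4384, v = 460.7·(-0.12776)/0.71067 + 255.8 = 172.9771
M2: Pc = R·M2+t = (+0.07224, -0.29770, +0.72953); u = 564.8·(+0.07224)/0.72953 + 334.1 = 390.0262, v = 460.7·(-0.29770)/0.72953 + 255.8 = 67.8022
M3: Pc = R·M3+t = (-0.09523, -0.30404, +0.69553); u = 564.8·(-0.09523)/0.69553 + 334.1 = 256.7695, v = 460.7·(-0.30404)/0.69553 + 255.8 = 54.4139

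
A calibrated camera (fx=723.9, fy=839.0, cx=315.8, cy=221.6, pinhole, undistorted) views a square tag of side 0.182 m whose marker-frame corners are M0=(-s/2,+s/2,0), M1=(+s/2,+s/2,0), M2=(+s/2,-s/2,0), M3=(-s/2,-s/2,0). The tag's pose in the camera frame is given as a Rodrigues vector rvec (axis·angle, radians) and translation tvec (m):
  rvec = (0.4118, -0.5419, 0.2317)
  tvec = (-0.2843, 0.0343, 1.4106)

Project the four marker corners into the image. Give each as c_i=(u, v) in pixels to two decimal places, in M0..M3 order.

c0=(113.12, 285.56) c1=(200.33, 292.13) c2=(225.05, 199.68) c3=(135.90, 185.98)

Intrinsics K: fx=723.9, fy=839.0, cx=315.8, cy=221.6
Marker side s = 0.182 m; corners in marker frame (Z=0):
  M0 = (-0.0910, +0.0910, 0)
  M1 = (+0.0910, +0.0910, 0)
  M2 = (+0.0910, -0.0910, 0)
  M3 = (-0.0910, -0.0910, 0)
rvec = (0.4118, -0.5419, 0.2317), |rvec| = θ = 0.71897 rad = 41.194°
Rodrigues: sinθ=0.65861, 1−cosθ=0.24752; R = I + sinθ·[k]× + (1−cosθ)·[k]×²:
    [+0.83368 -0.31910 -0.45072]
    [+0.10540 +0.89309 -0.43735]
    [+0.54209 +0.31711 +0.77819]
t = (-0.2843, 0.0343, 1.4106) m
M0: Pc = R·M0+t = (-0.38920, +0.10598, +1.39013); u = 723.9·(-0.38920)/1.39013 + 315.8 = 113.1247, v = 839.0·(+0.10598)/1.39013 + 221.6 = 285.5638
M1: Pc = R·M1+t = (-0.23747, +0.12516, +1.48879); u = 723.9·(-0.23747)/1.48879 + 315.8 = 200.3324, v = 839.0·(+0.12516)/1.48879 + 221.6 = 292.1349
M2: Pc = R·M2+t = (-0.17940, -0.03738, +1.43107); u = 723.9·(-0.17940)/1.43107 + 315.8 = 225.0533, v = 839.0·(-0.03738)/1.43107 + 221.6 = 199.6847
M3: Pc = R·M3+t = (-0.33113, -0.05656, +1.33241); u = 723.9·(-0.33113)/1.33241 + 315.8 = 135.8987, v = 839.0·(-0.05656)/1.33241 + 221.6 = 185.9834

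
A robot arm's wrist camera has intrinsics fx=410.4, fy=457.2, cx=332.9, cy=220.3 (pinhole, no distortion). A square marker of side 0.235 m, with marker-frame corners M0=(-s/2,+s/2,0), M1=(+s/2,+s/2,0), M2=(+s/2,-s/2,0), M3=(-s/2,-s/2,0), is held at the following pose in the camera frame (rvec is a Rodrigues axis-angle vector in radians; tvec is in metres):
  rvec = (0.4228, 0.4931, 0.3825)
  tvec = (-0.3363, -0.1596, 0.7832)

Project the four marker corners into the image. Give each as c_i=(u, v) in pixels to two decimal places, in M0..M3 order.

Intrinsics K: fx=410.4, fy=457.2, cx=332.9, cy=220.3
Marker side s = 0.235 m; corners in marker frame (Z=0):
  M0 = (-0.1175, +0.1175, 0)
  M1 = (+0.1175, +0.1175, 0)
  M2 = (+0.1175, -0.1175, 0)
  M3 = (-0.1175, -0.1175, 0)
rvec = (0.4228, 0.4931, 0.3825), |rvec| = θ = 0.75380 rad = 43.190°
Rodrigues: sinθ=0.68441, 1−cosθ=0.27091; R = I + sinθ·[k]× + (1−cosθ)·[k]×²:
    [+0.81432 -0.24789 +0.52481]
    [+0.44669 +0.84502 -0.29396]
    [-0.37061 +0.47381 +0.79885]
t = (-0.3363, -0.1596, 0.7832) m
M0: Pc = R·M0+t = (-0.46111, -0.11280, +0.88242); u = 410.4·(-0.46111)/0.88242 + 332.9 = 118.4444, v = 457.2·(-0.11280)/0.88242 + 220.3 = 161.8578
M1: Pc = R·M1+t = (-0.26974, -0.00782, +0.79533); u = 410.4·(-0.26974)/0.79533 + 332.9 = 193.7076, v = 457.2·(-0.00782)/0.79533 + 220.3 = 215.8022
M2: Pc = R·M2+t = (-0.21149, -0.20640, +0.68398); u = 410.4·(-0.21149)/0.68398 + 332.9 = 206.0027, v = 457.2·(-0.20640)/0.68398 + 220.3 = 82.3317
M3: Pc = R·M3+t = (-0.40286, -0.31138, +0.77107); u = 410.4·(-0.40286)/0.77107 + 332.9 = 118.4826, v = 457.2·(-0.31138)/0.77107 + 220.3 = 35.6732

c0=(118.44, 161.86) c1=(193.71, 215.80) c2=(206.00, 82.33) c3=(118.48, 35.67)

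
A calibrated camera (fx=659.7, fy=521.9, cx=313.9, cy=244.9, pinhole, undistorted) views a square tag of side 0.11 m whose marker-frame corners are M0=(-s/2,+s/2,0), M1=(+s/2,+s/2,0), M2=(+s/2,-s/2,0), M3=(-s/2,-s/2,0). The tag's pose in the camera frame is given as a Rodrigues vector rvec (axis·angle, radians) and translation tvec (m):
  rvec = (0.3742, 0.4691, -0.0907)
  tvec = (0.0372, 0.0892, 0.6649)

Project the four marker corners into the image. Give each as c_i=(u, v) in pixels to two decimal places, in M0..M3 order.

c0=(311.72, 348.25) c1=(409.63, 356.14) c2=(395.36, 276.93) c3=(293.20, 274.54)

Intrinsics K: fx=659.7, fy=521.9, cx=313.9, cy=244.9
Marker side s = 0.11 m; corners in marker frame (Z=0):
  M0 = (-0.0550, +0.0550, 0)
  M1 = (+0.0550, +0.0550, 0)
  M2 = (+0.0550, -0.0550, 0)
  M3 = (-0.0550, -0.0550, 0)
rvec = (0.3742, 0.4691, -0.0907), |rvec| = θ = 0.60688 rad = 34.772°
Rodrigues: sinθ=0.57031, 1−cosθ=0.17857; R = I + sinθ·[k]× + (1−cosθ)·[k]×²:
    [+0.88932 +0.17034 +0.42437]
    [-0.00013 +0.92812 -0.37228]
    [-0.45729 +0.33102 +0.82542]
t = (0.0372, 0.0892, 0.6649) m
M0: Pc = R·M0+t = (-0.00234, +0.14025, +0.70826); u = 659.7·(-0.00234)/0.70826 + 313.9 = 311.7169, v = 521.9·(+0.14025)/0.70826 + 244.9 = 348.2500
M1: Pc = R·M1+t = (+0.09548, +0.14024, +0.65796); u = 659.7·(+0.09548)/0.65796 + 313.9 = 409.6346, v = 521.9·(+0.14024)/0.65796 + 244.9 = 356.1402
M2: Pc = R·M2+t = (+0.07674, +0.03815, +0.62154); u = 659.7·(+0.07674)/0.62154 + 313.9 = 395.3551, v = 521.9·(+0.03815)/0.62154 + 244.9 = 276.9309
M3: Pc = R·M3+t = (-0.02108, +0.03816, +0.67184); u = 659.7·(-0.02108)/0.67184 + 313.9 = 293.1997, v = 521.9·(+0.03816)/0.67184 + 244.9 = 274.5435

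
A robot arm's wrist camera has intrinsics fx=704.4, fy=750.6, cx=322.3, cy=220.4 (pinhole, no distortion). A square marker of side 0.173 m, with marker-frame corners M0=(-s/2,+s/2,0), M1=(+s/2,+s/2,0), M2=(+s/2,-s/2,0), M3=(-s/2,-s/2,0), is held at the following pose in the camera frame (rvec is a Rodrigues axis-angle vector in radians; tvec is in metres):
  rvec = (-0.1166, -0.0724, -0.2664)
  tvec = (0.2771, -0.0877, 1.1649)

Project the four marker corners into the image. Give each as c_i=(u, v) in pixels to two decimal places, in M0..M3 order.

Intrinsics K: fx=704.4, fy=750.6, cx=322.3, cy=220.4
Marker side s = 0.173 m; corners in marker frame (Z=0):
  M0 = (-0.0865, +0.0865, 0)
  M1 = (+0.0865, +0.0865, 0)
  M2 = (+0.0865, -0.0865, 0)
  M3 = (-0.0865, -0.0865, 0)
rvec = (-0.1166, -0.0724, -0.2664), |rvec| = θ = 0.29968 rad = 17.170°
Rodrigues: sinθ=0.29521, 1−cosθ=0.04457; R = I + sinθ·[k]× + (1−cosθ)·[k]×²:
    [+0.96218 +0.26662 -0.05591]
    [-0.25824 +0.95803 +0.12443]
    [+0.08674 -0.10529 +0.99065]
t = (0.2771, -0.0877, 1.1649) m
M0: Pc = R·M0+t = (+0.21693, +0.01751, +1.14829); u = 704.4·(+0.21693)/1.14829 + 322.3 = 455.3748, v = 750.6·(+0.01751)/1.14829 + 220.4 = 231.8442
M1: Pc = R·M1+t = (+0.38339, -0.02717, +1.16330); u = 704.4·(+0.38339)/1.16330 + 322.3 = 554.4515, v = 750.6·(-0.02717)/1.16330 + 220.4 = 202.8702
M2: Pc = R·M2+t = (+0.33727, -0.19291, +1.18151); u = 704.4·(+0.33727)/1.18151 + 322.3 = 523.3732, v = 750.6·(-0.19291)/1.18151 + 220.4 = 97.8479
M3: Pc = R·M3+t = (+0.17081, -0.14823, +1.16650); u = 704.4·(+0.17081)/1.16650 + 322.3 = 425.4438, v = 750.6·(-0.14823)/1.16650 + 220.4 = 125.0185

c0=(455.37, 231.84) c1=(554.45, 202.87) c2=(523.37, 97.85) c3=(425.44, 125.02)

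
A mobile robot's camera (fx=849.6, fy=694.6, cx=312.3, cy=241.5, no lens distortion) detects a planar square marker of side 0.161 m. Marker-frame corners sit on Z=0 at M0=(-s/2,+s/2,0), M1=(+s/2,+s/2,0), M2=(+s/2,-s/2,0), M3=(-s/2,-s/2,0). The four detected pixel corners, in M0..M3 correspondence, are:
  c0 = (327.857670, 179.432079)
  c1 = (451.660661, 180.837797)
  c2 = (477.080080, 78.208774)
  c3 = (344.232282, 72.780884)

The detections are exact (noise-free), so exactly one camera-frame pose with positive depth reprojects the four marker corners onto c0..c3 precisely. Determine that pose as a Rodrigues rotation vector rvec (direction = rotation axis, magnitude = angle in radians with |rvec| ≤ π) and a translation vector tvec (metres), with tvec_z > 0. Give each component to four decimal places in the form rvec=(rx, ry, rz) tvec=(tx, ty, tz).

Intrinsics K: fx=849.6, fy=694.6, cx=312.3, cy=241.5
Marker side s = 0.161 m; corners in marker frame (Z=0):
  M0 = (-0.0805, +0.0805, 0)
  M1 = (+0.0805, +0.0805, 0)
  M2 = (+0.0805, -0.0805, 0)
  M3 = (-0.0805, -0.0805, 0)
Detected image corners:
  c0 = (327.857670, 179.432079) px
  c1 = (451.660661, 180.837797) px
  c2 = (477.080080, 78.208774) px
  c3 = (344.232282, 72.780884) px
Planar DLT: solve 8×8 A·h = b for H (H[2,2]=1):
  H  [+885.33203 +59.45536 +400.96205]
  H  [+49.28209 +710.31649 +129.84256]
  H  [+0.22326 +0.47414 +1.00000]
B = K⁻¹H; ‖b₁‖=0.985632, ‖b₂‖=0.985632; λ = 2/(‖b₁‖+‖b₂‖) = 1.014578, sign → tz>0 ⇒ λ=+1.014578
r₁ = λ·B[:,0] = (+0.97398,-0.00677,+0.22652); r₂ = λ·B[:,1] = (-0.10583,+0.87028,+0.48105)
r₃ = r₁×r₂ = (-0.20039,-0.49251,+0.84692); SVD([r₁ r₂ r₃]) → R = UVᵀ:
  R  [+0.97398 -0.10583 -0.20039]
  R  [-0.00677 +0.87028 -0.49251]
  R  [+0.22652 +0.48105 +0.84692]
t = (+0.10588, -0.16309, +1.01458) m
tr R = 2.691185; θ = arccos((tr R − 1)/2) = 0.563122 rad = 32.265°
axis k = ((R−Rᵀ)₃₂, (R−Rᵀ)₁₃, (R−Rᵀ)₂₁) / (2 sinθ) = (+0.911869, -0.399858, +0.092778)
rvec = θ·k = (+0.513494, -0.225169, +0.052246)

rvec=(0.5135, -0.2252, 0.0522) tvec=(0.1059, -0.1631, 1.0146)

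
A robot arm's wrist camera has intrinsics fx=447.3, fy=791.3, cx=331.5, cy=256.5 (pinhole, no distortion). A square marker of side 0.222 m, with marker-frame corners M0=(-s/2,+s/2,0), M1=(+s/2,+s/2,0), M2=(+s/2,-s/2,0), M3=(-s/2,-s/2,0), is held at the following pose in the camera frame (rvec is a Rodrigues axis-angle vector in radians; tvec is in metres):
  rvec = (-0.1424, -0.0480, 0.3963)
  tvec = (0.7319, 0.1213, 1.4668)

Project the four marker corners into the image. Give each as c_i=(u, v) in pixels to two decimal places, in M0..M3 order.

Intrinsics K: fx=447.3, fy=791.3, cx=331.5, cy=256.5
Marker side s = 0.222 m; corners in marker frame (Z=0):
  M0 = (-0.1110, +0.1110, 0)
  M1 = (+0.1110, +0.1110, 0)
  M2 = (+0.1110, -0.1110, 0)
  M3 = (-0.1110, -0.1110, 0)
rvec = (-0.1424, -0.0480, 0.3963), |rvec| = θ = 0.42383 rad = 24.284°
Rodrigues: sinθ=0.41126, 1−cosθ=0.08848; R = I + sinθ·[k]× + (1−cosθ)·[k]×²:
    [+0.92151 -0.38117 -0.07437]
    [+0.38791 +0.91265 +0.12881]
    [+0.01878 -0.14754 +0.98888]
t = (0.7319, 0.1213, 1.4668) m
M0: Pc = R·M0+t = (+0.58730, +0.17955, +1.44834); u = 447.3·(+0.58730)/1.44834 + 331.5 = 512.8805, v = 791.3·(+0.17955)/1.44834 + 256.5 = 354.5954
M1: Pc = R·M1+t = (+0.79188, +0.26566, +1.45251); u = 447.3·(+0.79188)/1.45251 + 331.5 = 575.3587, v = 791.3·(+0.26566)/1.45251 + 256.5 = 401.2281
M2: Pc = R·M2+t = (+0.87650, +0.06305, +1.48526); u = 447.3·(+0.87650)/1.48526 + 331.5 = 595.4652, v = 791.3·(+0.06305)/1.48526 + 256.5 = 290.0927
M3: Pc = R·M3+t = (+0.67192, -0.02306, +1.48109); u = 447.3·(+0.67192)/1.48109 + 331.5 = 534.4253, v = 791.3·(-0.02306)/1.48109 + 256.5 = 244.1785

c0=(512.88, 354.60) c1=(575.36, 401.23) c2=(595.47, 290.09) c3=(534.43, 244.18)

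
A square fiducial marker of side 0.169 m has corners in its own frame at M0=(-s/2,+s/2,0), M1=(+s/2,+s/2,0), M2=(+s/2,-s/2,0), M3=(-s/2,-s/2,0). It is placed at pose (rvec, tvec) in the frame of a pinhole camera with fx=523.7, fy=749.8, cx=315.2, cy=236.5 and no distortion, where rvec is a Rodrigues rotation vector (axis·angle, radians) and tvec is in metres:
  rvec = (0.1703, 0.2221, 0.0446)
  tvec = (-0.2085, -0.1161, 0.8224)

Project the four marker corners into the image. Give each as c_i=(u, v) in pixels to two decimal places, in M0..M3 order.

Intrinsics K: fx=523.7, fy=749.8, cx=315.2, cy=236.5
Marker side s = 0.169 m; corners in marker frame (Z=0):
  M0 = (-0.0845, +0.0845, 0)
  M1 = (+0.0845, +0.0845, 0)
  M2 = (+0.0845, -0.0845, 0)
  M3 = (-0.0845, -0.0845, 0)
rvec = (0.1703, 0.2221, 0.0446), |rvec| = θ = 0.28341 rad = 16.238°
Rodrigues: sinθ=0.27963, 1−cosθ=0.03989; R = I + sinθ·[k]× + (1−cosθ)·[k]×²:
    [+0.97451 -0.02522 +0.22291]
    [+0.06279 +0.98461 -0.16311]
    [-0.21537 +0.17295 +0.96110]
t = (-0.2085, -0.1161, 0.8224) m
M0: Pc = R·M0+t = (-0.29298, -0.03821, +0.85521); u = 523.7·(-0.29298)/0.85521 + 315.2 = 135.7917, v = 749.8·(-0.03821)/0.85521 + 236.5 = 203.0028
M1: Pc = R·M1+t = (-0.12828, -0.02759, +0.81882); u = 523.7·(-0.12828)/0.81882 + 315.2 = 233.1513, v = 749.8·(-0.02759)/0.81882 + 236.5 = 211.2311
M2: Pc = R·M2+t = (-0.12402, -0.19399, +0.78959); u = 523.7·(-0.12402)/0.78959 + 315.2 = 232.9410, v = 749.8·(-0.19399)/0.78959 + 236.5 = 52.2818
M3: Pc = R·M3+t = (-0.28872, -0.20461, +0.82598); u = 523.7·(-0.28872)/0.82598 + 315.2 = 132.1455, v = 749.8·(-0.20461)/0.82598 + 236.5 = 50.7665

c0=(135.79, 203.00) c1=(233.15, 211.23) c2=(232.94, 52.28) c3=(132.15, 50.77)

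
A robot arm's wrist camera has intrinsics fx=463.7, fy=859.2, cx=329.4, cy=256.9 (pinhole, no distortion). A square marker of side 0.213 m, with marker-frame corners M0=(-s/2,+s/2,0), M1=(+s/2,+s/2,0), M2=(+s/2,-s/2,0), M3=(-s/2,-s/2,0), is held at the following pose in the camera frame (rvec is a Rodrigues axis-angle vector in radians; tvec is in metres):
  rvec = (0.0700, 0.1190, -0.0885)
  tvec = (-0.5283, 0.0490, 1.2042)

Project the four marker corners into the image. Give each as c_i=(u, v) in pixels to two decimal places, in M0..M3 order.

Intrinsics K: fx=463.7, fy=859.2, cx=329.4, cy=256.9
Marker side s = 0.213 m; corners in marker frame (Z=0):
  M0 = (-0.1065, +0.1065, 0)
  M1 = (+0.1065, +0.1065, 0)
  M2 = (+0.1065, -0.1065, 0)
  M3 = (-0.1065, -0.1065, 0)
rvec = (0.0700, 0.1190, -0.0885), |rvec| = θ = 0.16399 rad = 9.396°
Rodrigues: sinθ=0.16326, 1−cosθ=0.01342; R = I + sinθ·[k]× + (1−cosθ)·[k]×²:
    [+0.98903 +0.09226 +0.11538]
    [-0.08395 +0.99365 -0.07494]
    [-0.12156 +0.06443 +0.99049]
t = (-0.5283, 0.0490, 1.2042) m
M0: Pc = R·M0+t = (-0.62381, +0.16376, +1.22401); u = 463.7·(-0.62381)/1.22401 + 329.4 = 93.0790, v = 859.2·(+0.16376)/1.22401 + 256.9 = 371.8552
M1: Pc = R·M1+t = (-0.41314, +0.14588, +1.19812); u = 463.7·(-0.41314)/1.19812 + 329.4 = 169.5037, v = 859.2·(+0.14588)/1.19812 + 256.9 = 361.5165
M2: Pc = R·M2+t = (-0.43279, -0.06576, +1.18439); u = 463.7·(-0.43279)/1.18439 + 329.4 = 159.9572, v = 859.2·(-0.06576)/1.18439 + 256.9 = 209.1925
M3: Pc = R·M3+t = (-0.64346, -0.04788, +1.21028); u = 463.7·(-0.64346)/1.21028 + 329.4 = 82.8702, v = 859.2·(-0.04788)/1.21028 + 256.9 = 222.9071

c0=(93.08, 371.86) c1=(169.50, 361.52) c2=(159.96, 209.19) c3=(82.87, 222.91)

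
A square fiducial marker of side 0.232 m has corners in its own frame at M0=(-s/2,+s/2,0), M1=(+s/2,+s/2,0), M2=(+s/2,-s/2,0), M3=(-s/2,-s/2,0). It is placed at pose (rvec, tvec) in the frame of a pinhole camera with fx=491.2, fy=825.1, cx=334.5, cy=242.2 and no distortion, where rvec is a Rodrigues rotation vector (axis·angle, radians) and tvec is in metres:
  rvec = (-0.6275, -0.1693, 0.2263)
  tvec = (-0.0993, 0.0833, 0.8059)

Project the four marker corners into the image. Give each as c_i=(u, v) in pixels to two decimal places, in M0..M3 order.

c0=(179.54, 406.16) c1=(330.52, 468.30) c2=(351.45, 262.94) c3=(225.16, 205.91)

Intrinsics K: fx=491.2, fy=825.1, cx=334.5, cy=242.2
Marker side s = 0.232 m; corners in marker frame (Z=0):
  M0 = (-0.1160, +0.1160, 0)
  M1 = (+0.1160, +0.1160, 0)
  M2 = (+0.1160, -0.1160, 0)
  M3 = (-0.1160, -0.1160, 0)
rvec = (-0.6275, -0.1693, 0.2263), |rvec| = θ = 0.68821 rad = 39.431°
Rodrigues: sinθ=0.63515, 1−cosθ=0.22761; R = I + sinθ·[k]× + (1−cosθ)·[k]×²:
    [+0.96161 -0.15780 -0.22449]
    [+0.25991 +0.78616 +0.56071]
    [+0.08801 -0.59754 +0.79700]
t = (-0.0993, 0.0833, 0.8059) m
M0: Pc = R·M0+t = (-0.22915, +0.14435, +0.72638); u = 491.2·(-0.22915)/0.72638 + 334.5 = 179.5398, v = 825.1·(+0.14435)/0.72638 + 242.2 = 406.1633
M1: Pc = R·M1+t = (-0.00606, +0.20464, +0.74679); u = 491.2·(-0.00606)/0.74679 + 334.5 = 330.5157, v = 825.1·(+0.20464)/0.74679 + 242.2 = 468.3021
M2: Pc = R·M2+t = (+0.03055, +0.02225, +0.88542); u = 491.2·(+0.03055)/0.88542 + 334.5 = 351.4492, v = 825.1·(+0.02225)/0.88542 + 242.2 = 262.9387
M3: Pc = R·M3+t = (-0.19254, -0.03804, +0.86501); u = 491.2·(-0.19254)/0.86501 + 334.5 = 225.1633, v = 825.1·(-0.03804)/0.86501 + 242.2 = 205.9112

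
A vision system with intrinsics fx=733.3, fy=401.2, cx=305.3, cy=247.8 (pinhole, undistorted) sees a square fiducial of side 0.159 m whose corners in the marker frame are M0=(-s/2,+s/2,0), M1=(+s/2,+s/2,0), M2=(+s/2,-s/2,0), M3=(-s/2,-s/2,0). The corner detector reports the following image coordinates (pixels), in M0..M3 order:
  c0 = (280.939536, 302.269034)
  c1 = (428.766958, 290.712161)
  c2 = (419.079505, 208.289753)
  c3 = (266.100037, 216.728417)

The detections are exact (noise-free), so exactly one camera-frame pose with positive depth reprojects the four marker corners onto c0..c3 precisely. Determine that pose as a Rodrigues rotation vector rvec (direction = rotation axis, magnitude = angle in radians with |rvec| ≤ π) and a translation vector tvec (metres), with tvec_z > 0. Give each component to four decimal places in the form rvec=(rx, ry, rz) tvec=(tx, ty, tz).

rvec=(0.1367, -0.2010, -0.1017) tvec=(0.0459, 0.0135, 0.7471)

Intrinsics K: fx=733.3, fy=401.2, cx=305.3, cy=247.8
Marker side s = 0.159 m; corners in marker frame (Z=0):
  M0 = (-0.0795, +0.0795, 0)
  M1 = (+0.0795, +0.0795, 0)
  M2 = (+0.0795, -0.0795, 0)
  M3 = (-0.0795, -0.0795, 0)
Detected image corners:
  c0 = (280.939536, 302.269034) px
  c1 = (428.766958, 290.712161) px
  c2 = (419.079505, 208.289753) px
  c3 = (266.100037, 216.728417) px
Planar DLT: solve 8×8 A·h = b for H (H[2,2]=1):
  H  [+1035.19157 +144.62821 +350.35088]
  H  [+2.29335 +577.48844 +255.04716]
  H  [+0.25668 +0.19451 +1.00000]
B = K⁻¹H; ‖b₁‖=1.338583, ‖b₂‖=1.338583; λ = 2/(‖b₁‖+‖b₂‖) = 0.747058, sign → tz>0 ⇒ λ=+0.747058
r₁ = λ·B[:,0] = (+0.97478,-0.11416,+0.19175); r₂ = λ·B[:,1] = (+0.08684,+0.98557,+0.14531)
r₃ = r₁×r₂ = (-0.20557,-0.12499,+0.97063); SVD([r₁ r₂ r₃]) → R = UVᵀ:
  R  [+0.97478 +0.08684 -0.20557]
  R  [-0.11416 +0.98557 -0.12499]
  R  [+0.19175 +0.14531 +0.97063]
t = (+0.04590, +0.01349, +0.74706) m
tr R = 2.930975; θ = arccos((tr R − 1)/2) = 0.263488 rad = 15.097°
axis k = ((R−Rᵀ)₃₂, (R−Rᵀ)₁₃, (R−Rᵀ)₂₁) / (2 sinθ) = (+0.518918, -0.762768, -0.385886)
rvec = θ·k = (+0.136729, -0.200981, -0.101677)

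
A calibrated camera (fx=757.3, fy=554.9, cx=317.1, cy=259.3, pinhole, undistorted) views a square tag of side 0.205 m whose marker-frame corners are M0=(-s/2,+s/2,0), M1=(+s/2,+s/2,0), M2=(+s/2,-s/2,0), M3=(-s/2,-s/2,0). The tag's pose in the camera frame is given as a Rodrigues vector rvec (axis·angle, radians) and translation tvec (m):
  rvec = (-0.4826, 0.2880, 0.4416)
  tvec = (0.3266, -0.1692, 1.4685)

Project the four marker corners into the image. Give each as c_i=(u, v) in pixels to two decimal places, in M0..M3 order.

Intrinsics K: fx=757.3, fy=554.9, cx=317.1, cy=259.3
Marker side s = 0.205 m; corners in marker frame (Z=0):
  M0 = (-0.1025, +0.1025, 0)
  M1 = (+0.1025, +0.1025, 0)
  M2 = (+0.1025, -0.1025, 0)
  M3 = (-0.1025, -0.1025, 0)
rvec = (-0.4826, 0.2880, 0.4416), |rvec| = θ = 0.71474 rad = 40.952°
Rodrigues: sinθ=0.65542, 1−cosθ=0.24474; R = I + sinθ·[k]× + (1−cosθ)·[k]×²:
    [+0.86684 -0.47154 +0.16200]
    [+0.33836 +0.79500 +0.50348]
    [-0.36620 -0.38162 +0.84869]
t = (0.3266, -0.1692, 1.4685) m
M0: Pc = R·M0+t = (+0.18942, -0.12239, +1.46692); u = 757.3·(+0.18942)/1.46692 + 317.1 = 414.8867, v = 554.9·(-0.12239)/1.46692 + 259.3 = 213.0009
M1: Pc = R·M1+t = (+0.36712, -0.05303, +1.39185); u = 757.3·(+0.36712)/1.39185 + 317.1 = 516.8479, v = 554.9·(-0.05303)/1.39185 + 259.3 = 238.1579
M2: Pc = R·M2+t = (+0.46378, -0.21601, +1.47008); u = 757.3·(+0.46378)/1.47008 + 317.1 = 556.0142, v = 554.9·(-0.21601)/1.47008 + 259.3 = 177.7663
M3: Pc = R·M3+t = (+0.28608, -0.28537, +1.54515); u = 757.3·(+0.28608)/1.54515 + 317.1 = 457.3125, v = 554.9·(-0.28537)/1.54515 + 259.3 = 156.8171

c0=(414.89, 213.00) c1=(516.85, 238.16) c2=(556.01, 177.77) c3=(457.31, 156.82)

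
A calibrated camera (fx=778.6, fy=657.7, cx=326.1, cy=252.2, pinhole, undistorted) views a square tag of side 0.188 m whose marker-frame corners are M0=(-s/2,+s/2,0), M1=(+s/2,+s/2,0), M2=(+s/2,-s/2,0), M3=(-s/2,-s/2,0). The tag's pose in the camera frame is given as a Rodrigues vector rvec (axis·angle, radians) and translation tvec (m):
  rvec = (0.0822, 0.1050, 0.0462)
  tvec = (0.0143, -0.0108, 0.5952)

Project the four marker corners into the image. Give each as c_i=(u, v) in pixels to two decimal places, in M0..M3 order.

Intrinsics K: fx=778.6, fy=657.7, cx=326.1, cy=252.2
Marker side s = 0.188 m; corners in marker frame (Z=0):
  M0 = (-0.0940, +0.0940, 0)
  M1 = (+0.0940, +0.0940, 0)
  M2 = (+0.0940, -0.0940, 0)
  M3 = (-0.0940, -0.0940, 0)
rvec = (0.0822, 0.1050, 0.0462), |rvec| = θ = 0.14113 rad = 8.086°
Rodrigues: sinθ=0.14066, 1−cosθ=0.00994; R = I + sinθ·[k]× + (1−cosθ)·[k]×²:
    [+0.99343 -0.04174 +0.10655]
    [+0.05036 +0.99556 -0.07951]
    [-0.10276 +0.08435 +0.99112]
t = (0.0143, -0.0108, 0.5952) m
M0: Pc = R·M0+t = (-0.08301, +0.07805, +0.61279); u = 778.6·(-0.08301)/0.61279 + 326.1 = 220.6338, v = 657.7·(+0.07805)/0.61279 + 252.2 = 335.9698
M1: Pc = R·M1+t = (+0.10376, +0.08752, +0.59347); u = 778.6·(+0.10376)/0.59347 + 326.1 = 462.2263, v = 657.7·(+0.08752)/0.59347 + 252.2 = 349.1879
M2: Pc = R·M2+t = (+0.11161, -0.09965, +0.57761); u = 778.6·(+0.11161)/0.57761 + 326.1 = 476.5407, v = 657.7·(-0.09965)/0.57761 + 252.2 = 138.7339
M3: Pc = R·M3+t = (-0.07516, -0.10912, +0.59693); u = 778.6·(-0.07516)/0.59693 + 326.1 = 228.0670, v = 657.7·(-0.10912)/0.59693 + 252.2 = 131.9754

c0=(220.63, 335.97) c1=(462.23, 349.19) c2=(476.54, 138.73) c3=(228.07, 131.98)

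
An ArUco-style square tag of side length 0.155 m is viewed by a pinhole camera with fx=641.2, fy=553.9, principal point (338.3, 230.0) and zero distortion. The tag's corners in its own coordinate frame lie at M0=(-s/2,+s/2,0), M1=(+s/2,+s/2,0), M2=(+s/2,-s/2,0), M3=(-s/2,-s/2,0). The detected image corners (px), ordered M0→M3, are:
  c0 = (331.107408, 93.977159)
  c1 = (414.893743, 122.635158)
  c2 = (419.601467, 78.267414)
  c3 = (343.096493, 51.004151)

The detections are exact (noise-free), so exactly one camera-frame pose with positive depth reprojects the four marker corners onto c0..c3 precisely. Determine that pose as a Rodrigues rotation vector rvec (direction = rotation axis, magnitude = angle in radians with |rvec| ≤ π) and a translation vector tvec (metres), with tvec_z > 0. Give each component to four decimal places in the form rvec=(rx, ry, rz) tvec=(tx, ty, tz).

Intrinsics K: fx=641.2, fy=553.9, cx=338.3, cy=230.0
Marker side s = 0.155 m; corners in marker frame (Z=0):
  M0 = (-0.0775, +0.0775, 0)
  M1 = (+0.0775, +0.0775, 0)
  M2 = (+0.0775, -0.0775, 0)
  M3 = (-0.0775, -0.0775, 0)
Detected image corners:
  c0 = (331.107408, 93.977159) px
  c1 = (414.893743, 122.635158) px
  c2 = (419.601467, 78.267414) px
  c3 = (343.096493, 51.004151) px
Planar DLT: solve 8×8 A·h = b for H (H[2,2]=1):
  H  [+575.87185 -268.41560 +377.85177]
  H  [+193.91145 +232.54468 +85.67895]
  H  [+0.15865 -0.56961 +1.00000]
B = K⁻¹H; ‖b₁‖=0.877044, ‖b₂‖=0.877044; λ = 2/(‖b₁‖+‖b₂‖) = 1.140193, sign → tz>0 ⇒ λ=+1.140193
r₁ = λ·B[:,0] = (+0.92858,+0.32405,+0.18090); r₂ = λ·B[:,1] = (-0.13464,+0.74837,-0.64947)
r₃ = r₁×r₂ = (-0.34584,+0.57873,+0.73856); SVD([r₁ r₂ r₃]) → R = UVᵀ:
  R  [+0.92858 -0.13464 -0.34584]
  R  [+0.32405 +0.74837 +0.57873]
  R  [+0.18090 -0.64947 +0.73856]
t = (+0.07033, -0.29708, +1.14019) m
tr R = 2.415515; θ = arccos((tr R − 1)/2) = 0.784478 rad = 44.947°
axis k = ((R−Rᵀ)₃₂, (R−Rᵀ)₁₃, (R−Rᵀ)₂₁) / (2 sinθ) = (-0.869270, -0.372799, +0.324640)
rvec = θ·k = (-0.681923, -0.292453, +0.254673)

rvec=(-0.6819, -0.2925, 0.2547) tvec=(0.0703, -0.2971, 1.1402)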